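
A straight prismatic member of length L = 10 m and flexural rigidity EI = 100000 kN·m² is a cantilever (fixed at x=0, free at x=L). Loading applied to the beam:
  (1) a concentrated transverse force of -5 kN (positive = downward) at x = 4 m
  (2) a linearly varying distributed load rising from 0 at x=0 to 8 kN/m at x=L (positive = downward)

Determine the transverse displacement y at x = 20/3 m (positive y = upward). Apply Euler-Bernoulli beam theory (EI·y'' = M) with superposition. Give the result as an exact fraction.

y(20/3) = -17428/455625 m

Load 1 — point force P=-5 kN at a=4 m (b=L-a=6):
  y_1 = -Pa²(3x-a)/(6EI)  [x>a] = -(-5)·4²·(3·(20/3)-4)/(6·100000) = 4/1875 m
Load 2 — triangular load w₀=8 kN/m (0→w₀ over full span):
  y_2 = (w₀Lx³/12-w₀L²x²/6-w₀x⁵/(120L))/EI = (8·10·(20/3)³/12-8·10²·(20/3)²/6-8·(20/3)⁵/(120·10))/100000 = -736/18225 m
Superposition: y = Σ y_i = -17428/455625 m ≈ -0.038251 m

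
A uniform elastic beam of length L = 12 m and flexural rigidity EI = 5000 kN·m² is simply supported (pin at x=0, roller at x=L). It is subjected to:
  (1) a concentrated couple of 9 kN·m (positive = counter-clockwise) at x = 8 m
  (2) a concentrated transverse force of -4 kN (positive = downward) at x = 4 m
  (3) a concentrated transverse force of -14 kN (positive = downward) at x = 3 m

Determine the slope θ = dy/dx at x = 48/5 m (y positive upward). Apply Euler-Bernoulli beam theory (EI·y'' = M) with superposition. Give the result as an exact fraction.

θ(48/5) = -76603/4500000 rad

Load 1 — applied couple M₀=9 kN·m at a=8 m (b=L-a=4):
  θ_1 = (M₀x²/(2L)-M₀(x-a)+C₁)/EI  [x>a] with C₁=M₀(3b²-L²)/(6L)=-12 = (9·(48/5)²/(2·12)-9·((48/5)-8)+(-12))/5000 = 51/31250 rad
Load 2 — point force P=-4 kN at a=4 m (b=L-a=8):
  θ_2 = -Pa(2L²-6Lx+3x²+a²)/(6LEI)  [x>a] = -(-4)·4·(2·12²-6·12·(48/5)+3·(48/5)²+4²)/(6·12·5000) = -692/140625 rad
Load 3 — point force P=-14 kN at a=3 m (b=L-a=9):
  θ_3 = -Pa(2L²-6Lx+3x²+a²)/(6LEI)  [x>a] = -(-14)·3·(2·12²-6·12·(48/5)+3·(48/5)²+3²)/(6·12·5000) = -6867/500000 rad
Superposition: θ = Σ θ_i = -76603/4500000 rad ≈ -0.017023 rad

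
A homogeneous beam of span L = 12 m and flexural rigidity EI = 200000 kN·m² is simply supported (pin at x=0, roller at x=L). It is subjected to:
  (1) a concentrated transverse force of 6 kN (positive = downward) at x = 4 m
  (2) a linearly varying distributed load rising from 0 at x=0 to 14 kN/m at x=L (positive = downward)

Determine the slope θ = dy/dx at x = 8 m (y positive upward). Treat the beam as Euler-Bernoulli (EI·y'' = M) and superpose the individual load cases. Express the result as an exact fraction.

Load 1 — point force P=6 kN at a=4 m (b=L-a=8):
  θ_1 = -Pa(2L²-6Lx+3x²+a²)/(6LEI)  [x>a] = -6·4·(2·12²-6·12·8+3·8²+4²)/(6·12·200000) = 1/7500 rad
Load 2 — triangular load w₀=14 kN/m (0→w₀ over full span):
  θ_2 = -w₀(7L⁴-30L²x²+15x⁴)/(360LEI) = -14·(7·12⁴-30·12²·8²+15·8⁴)/(360·12·200000) = 637/562500 rad
Superposition: θ = Σ θ_i = 178/140625 rad ≈ 0.001266 rad

θ(8) = 178/140625 rad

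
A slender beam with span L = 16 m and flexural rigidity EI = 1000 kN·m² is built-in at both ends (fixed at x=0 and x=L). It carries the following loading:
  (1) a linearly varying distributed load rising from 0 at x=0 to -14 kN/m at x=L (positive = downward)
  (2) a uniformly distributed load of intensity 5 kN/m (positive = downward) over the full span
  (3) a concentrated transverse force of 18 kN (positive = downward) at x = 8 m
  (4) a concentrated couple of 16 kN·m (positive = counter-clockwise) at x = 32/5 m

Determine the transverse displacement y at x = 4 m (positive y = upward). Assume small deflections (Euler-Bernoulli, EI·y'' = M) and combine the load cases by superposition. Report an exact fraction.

Load 1 — triangular load w₀=-14 kN/m (0→w₀ over full span):
  y_1 = -w₀x²(L-x)²(x+2L)/(120LEI) = -(-14)·4²·(16-4)²·(4+2·16)/(120·16·1000) = 378/625 m
Load 2 — uniform load w=5 kN/m over full span:
  y_2 = -wx²(L-x)²/(24EI) = -5·4²·(16-4)²/(24·1000) = -12/25 m
Load 3 — point force P=18 kN at a=8 m (b=L-a=8):
  y_3 = -Pb²x²(3aL-(3a+b)x)/(6L³EI)  [x≤a] = -18·8²·4²·(3·8·16-(3·8+8)·4)/(6·16³·1000) = -24/125 m
Load 4 — applied couple M₀=16 kN·m at a=32/5 m (b=L-a=48/5):
  y_4 = (R_Ax³/6 - M_Ax²/2)/EI  [x≤a] with R_A=36/25, M_A=48/25 = ((36/25)·4³/6 - (48/25)·4²/2)/1000 = 0 m
Superposition: y = Σ y_i = -42/625 m ≈ -0.067200 m

y(4) = -42/625 m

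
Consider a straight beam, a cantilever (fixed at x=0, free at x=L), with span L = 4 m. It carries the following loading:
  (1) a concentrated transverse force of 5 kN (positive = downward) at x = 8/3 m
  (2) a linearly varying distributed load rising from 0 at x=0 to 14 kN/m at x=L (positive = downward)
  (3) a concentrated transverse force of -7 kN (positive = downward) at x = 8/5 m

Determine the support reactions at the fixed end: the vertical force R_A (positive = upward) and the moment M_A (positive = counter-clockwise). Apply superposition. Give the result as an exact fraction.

R_A = 26 kN, M_A = 384/5 kN·m

Load 1 — point force P=5 kN at a=8/3 m (b=L-a=4/3):
  R_A = P = 5 kN
  M_A = Pa = 5·(8/3) = 40/3 kN·m
Load 2 — triangular load w₀=14 kN/m (0→w₀ over full span):
  R_A = w₀L/2 = 14·4/2 = 28 kN
  M_A = w₀L²/3 = 14·4²/3 = 224/3 kN·m
Load 3 — point force P=-7 kN at a=8/5 m (b=L-a=12/5):
  R_A = P = (-7) = -7 kN
  M_A = Pa = (-7)·(8/5) = -56/5 kN·m
Superposition: R_A = 26 kN, M_A = 384/5 kN·m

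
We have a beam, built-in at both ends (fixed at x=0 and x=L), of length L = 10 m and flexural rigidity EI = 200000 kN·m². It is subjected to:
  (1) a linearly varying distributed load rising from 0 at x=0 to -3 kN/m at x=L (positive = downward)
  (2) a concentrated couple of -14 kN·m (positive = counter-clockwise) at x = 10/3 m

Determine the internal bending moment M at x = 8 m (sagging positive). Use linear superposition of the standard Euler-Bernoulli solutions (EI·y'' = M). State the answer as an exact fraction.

Load 1 — triangular load w₀=-3 kN/m (0→w₀ over full span):
  M_1 = 3w₀Lx/20 - w₀L²/30 - w₀x³/(6L) = 3·(-3)·10·8/20 - (-3)·10²/30 - (-3)·8³/(6·10) = -2/5 kN·m
Load 2 — applied couple M₀=-14 kN·m at a=10/3 m (b=L-a=20/3):
  M_2 = R_Ax - M_A - M₀  [x>a] with R_A=-28/15, M_A=0 = (-28/15)·8 - 0 - (-14) = -14/15 kN·m
Superposition: M = Σ M_i = -4/3 kN·m ≈ -1.333333 kN·m

M(8) = -4/3 kN·m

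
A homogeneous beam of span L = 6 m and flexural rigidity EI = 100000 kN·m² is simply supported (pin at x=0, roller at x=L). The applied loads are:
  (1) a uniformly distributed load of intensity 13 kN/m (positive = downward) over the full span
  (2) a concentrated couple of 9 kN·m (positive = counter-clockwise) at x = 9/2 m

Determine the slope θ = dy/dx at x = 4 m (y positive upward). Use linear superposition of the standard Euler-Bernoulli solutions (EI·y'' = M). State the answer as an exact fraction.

θ(4) = 2929/4800000 rad

Load 1 — uniform load w=13 kN/m over full span:
  θ_1 = -w(L³-6Lx²+4x³)/(24EI) = -13·(6³-6·6·4²+4·4³)/(24·100000) = 169/300000 rad
Load 2 — applied couple M₀=9 kN·m at a=9/2 m (b=L-a=3/2):
  θ_2 = (M₀x²/(2L)+C₁)/EI  [x≤a] with C₁=M₀(3b²-L²)/(6L)=-117/16 = (9·4²/(2·6)+(-117/16))/100000 = 3/64000 rad
Superposition: θ = Σ θ_i = 2929/4800000 rad ≈ 0.000610 rad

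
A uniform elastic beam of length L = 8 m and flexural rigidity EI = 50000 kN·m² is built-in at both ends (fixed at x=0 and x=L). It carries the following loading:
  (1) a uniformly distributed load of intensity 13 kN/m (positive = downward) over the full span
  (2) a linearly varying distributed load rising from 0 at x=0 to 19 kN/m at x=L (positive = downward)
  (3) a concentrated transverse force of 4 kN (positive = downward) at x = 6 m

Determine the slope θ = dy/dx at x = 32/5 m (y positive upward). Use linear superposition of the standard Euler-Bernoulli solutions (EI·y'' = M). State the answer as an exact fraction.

θ(32/5) = 22883/11718750 rad

Load 1 — uniform load w=13 kN/m over full span:
  θ_1 = -wx(L-x)(L-2x)/(12EI) = -13·(32/5)·(8-(32/5))·(8-2·(32/5))/(12·50000) = 416/390625 rad
Load 2 — triangular load w₀=19 kN/m (0→w₀ over full span):
  θ_2 = -w₀(2x(L-x)(L-2x)(x+2L)+x²(L-x)²)/(120LEI) = -19·(2·(32/5)·(8-(32/5))·(8-2·(32/5))·((32/5)+2·8)+(32/5)²·(8-(32/5))²)/(120·8·50000) = 4864/5859375 rad
Load 3 — point force P=4 kN at a=6 m (b=L-a=2):
  θ_3 = Pa²(L-x)(2bL-(3b+a)(L-x))/(2L³EI)  [x>a] = 4·6²·(8-(32/5))·(2·2·8-(3·2+6)·(8-(32/5)))/(2·8³·50000) = 9/156250 rad
Superposition: θ = Σ θ_i = 22883/11718750 rad ≈ 0.001953 rad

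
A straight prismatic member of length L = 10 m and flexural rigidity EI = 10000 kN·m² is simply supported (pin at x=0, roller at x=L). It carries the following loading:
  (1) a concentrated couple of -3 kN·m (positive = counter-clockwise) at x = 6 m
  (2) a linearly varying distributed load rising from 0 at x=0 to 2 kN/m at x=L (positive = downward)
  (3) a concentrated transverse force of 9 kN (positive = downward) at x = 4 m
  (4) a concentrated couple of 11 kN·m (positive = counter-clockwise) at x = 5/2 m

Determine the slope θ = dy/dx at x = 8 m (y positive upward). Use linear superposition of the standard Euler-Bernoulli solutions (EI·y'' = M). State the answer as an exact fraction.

Load 1 — applied couple M₀=-3 kN·m at a=6 m (b=L-a=4):
  θ_1 = (M₀x²/(2L)-M₀(x-a)+C₁)/EI  [x>a] with C₁=M₀(3b²-L²)/(6L)=13/5 = ((-3)·8²/(2·10)-(-3)·(8-6)+(13/5))/10000 = -1/10000 rad
Load 2 — triangular load w₀=2 kN/m (0→w₀ over full span):
  θ_2 = -w₀(7L⁴-30L²x²+15x⁴)/(360LEI) = -2·(7·10⁴-30·10²·8²+15·8⁴)/(360·10·10000) = 757/225000 rad
Load 3 — point force P=9 kN at a=4 m (b=L-a=6):
  θ_3 = -Pa(2L²-6Lx+3x²+a²)/(6LEI)  [x>a] = -9·4·(2·10²-6·10·8+3·8²+4²)/(6·10·10000) = 27/6250 rad
Load 4 — applied couple M₀=11 kN·m at a=5/2 m (b=L-a=15/2):
  θ_4 = (M₀x²/(2L)-M₀(x-a)+C₁)/EI  [x>a] with C₁=M₀(3b²-L²)/(6L)=605/48 = (11·8²/(2·10)-11·(8-(5/2))+(605/48))/10000 = -3047/2400000 rad
Superposition: θ = Σ θ_i = 45467/7200000 rad ≈ 0.006315 rad

θ(8) = 45467/7200000 rad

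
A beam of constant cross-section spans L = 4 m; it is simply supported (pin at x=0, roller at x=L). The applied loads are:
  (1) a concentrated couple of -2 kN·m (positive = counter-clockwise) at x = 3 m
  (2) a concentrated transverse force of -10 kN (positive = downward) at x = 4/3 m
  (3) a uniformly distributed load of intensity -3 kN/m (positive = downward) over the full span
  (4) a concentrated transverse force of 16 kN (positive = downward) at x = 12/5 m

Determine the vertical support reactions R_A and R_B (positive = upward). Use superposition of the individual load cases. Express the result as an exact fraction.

R_A = -203/30 kN, R_B = 23/30 kN

Load 1 — applied couple M₀=-2 kN·m at a=3 m (b=L-a=1):
  R_A = M₀/L = (-2)/4 = -1/2 kN
  R_B = -M₀/L = -(-2)/4 = 1/2 kN
Load 2 — point force P=-10 kN at a=4/3 m (b=L-a=8/3):
  R_A = Pb/L = (-10)·(8/3)/4 = -20/3 kN
  R_B = Pa/L = (-10)·(4/3)/4 = -10/3 kN
Load 3 — uniform load w=-3 kN/m over full span:
  R_A = wL/2 = (-3)·4/2 = -6 kN
  R_B = wL/2 = (-3)·4/2 = -6 kN
Load 4 — point force P=16 kN at a=12/5 m (b=L-a=8/5):
  R_A = Pb/L = 16·(8/5)/4 = 32/5 kN
  R_B = Pa/L = 16·(12/5)/4 = 48/5 kN
Superposition: R_A = -203/30 kN, R_B = 23/30 kN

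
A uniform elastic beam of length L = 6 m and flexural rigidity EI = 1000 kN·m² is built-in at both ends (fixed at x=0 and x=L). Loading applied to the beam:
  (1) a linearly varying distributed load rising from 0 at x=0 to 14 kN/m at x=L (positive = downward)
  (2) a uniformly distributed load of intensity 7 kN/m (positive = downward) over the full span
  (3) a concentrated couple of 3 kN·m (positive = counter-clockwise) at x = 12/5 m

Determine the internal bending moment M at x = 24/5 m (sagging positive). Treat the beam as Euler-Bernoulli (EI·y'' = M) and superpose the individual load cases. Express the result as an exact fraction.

M(24/5) = -9/125 kN·m

Load 1 — triangular load w₀=14 kN/m (0→w₀ over full span):
  M_1 = 3w₀Lx/20 - w₀L²/30 - w₀x³/(6L) = 3·14·6·(24/5)/20 - 14·6²/30 - 14·(24/5)³/(6·6) = 84/125 kN·m
Load 2 — uniform load w=7 kN/m over full span:
  M_2 = wLx/2 - wL²/12 - wx²/2 = 7·6·(24/5)/2 - 7·6²/12 - 7·(24/5)²/2 = -21/25 kN·m
Load 3 — applied couple M₀=3 kN·m at a=12/5 m (b=L-a=18/5):
  M_3 = R_Ax - M_A - M₀  [x>a] with R_A=18/25, M_A=9/25 = (18/25)·(24/5) - (9/25) - 3 = 12/125 kN·m
Superposition: M = Σ M_i = -9/125 kN·m ≈ -0.072000 kN·m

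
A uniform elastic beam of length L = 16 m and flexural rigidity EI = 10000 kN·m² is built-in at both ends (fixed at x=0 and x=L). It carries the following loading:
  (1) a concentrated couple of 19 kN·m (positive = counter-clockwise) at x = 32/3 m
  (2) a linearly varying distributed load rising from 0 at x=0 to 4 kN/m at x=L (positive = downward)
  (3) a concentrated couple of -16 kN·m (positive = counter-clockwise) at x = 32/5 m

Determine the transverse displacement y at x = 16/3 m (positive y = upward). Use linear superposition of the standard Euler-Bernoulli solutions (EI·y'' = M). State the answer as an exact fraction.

Load 1 — applied couple M₀=19 kN·m at a=32/3 m (b=L-a=16/3):
  y_1 = (R_Ax³/6 - M_Ax²/2)/EI  [x≤a] with R_A=19/12, M_A=19/3 = ((19/12)·(16/3)³/6 - (19/3)·(16/3)²/2)/10000 = -152/30375 m
Load 2 — triangular load w₀=4 kN/m (0→w₀ over full span):
  y_2 = -w₀x²(L-x)²(x+2L)/(120LEI) = -4·(16/3)²·(16-(16/3))²·((16/3)+2·16)/(120·16·10000) = -57344/2278125 m
Load 3 — applied couple M₀=-16 kN·m at a=32/5 m (b=L-a=48/5):
  y_3 = (R_Ax³/6 - M_Ax²/2)/EI  [x≤a] with R_A=-36/25, M_A=-48/25 = ((-36/25)·(16/3)³/6 - (-48/25)·(16/3)²/2)/10000 = -128/140625 m
Superposition: y = Σ y_i = -354088/11390625 m ≈ -0.031086 m

y(16/3) = -354088/11390625 m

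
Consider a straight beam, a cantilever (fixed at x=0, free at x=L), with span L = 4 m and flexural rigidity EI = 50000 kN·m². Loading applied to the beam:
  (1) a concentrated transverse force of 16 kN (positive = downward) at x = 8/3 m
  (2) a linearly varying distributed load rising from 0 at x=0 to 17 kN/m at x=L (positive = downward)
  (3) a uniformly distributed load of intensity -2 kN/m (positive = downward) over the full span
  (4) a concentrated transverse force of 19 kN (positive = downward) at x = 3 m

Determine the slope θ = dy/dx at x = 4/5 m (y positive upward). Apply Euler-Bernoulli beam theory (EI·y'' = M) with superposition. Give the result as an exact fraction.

Load 1 — point force P=16 kN at a=8/3 m (b=L-a=4/3):
  θ_1 = -Px(2a-x)/(2EI)  [x≤a] = -16·(4/5)·(2·(8/3)-(4/5))/(2·50000) = -136/234375 rad
Load 2 — triangular load w₀=17 kN/m (0→w₀ over full span):
  θ_2 = (w₀Lx²/4-w₀L²x/3-w₀x⁴/(24L))/EI = (17·4·(4/5)²/4-17·4²·(4/5)/3-17·(4/5)⁴/(24·4))/50000 = -14467/11718750 rad
Load 3 — uniform load w=-2 kN/m over full span:
  θ_3 = -wx(x²-3Lx+3L²)/(6EI) = -(-2)·(4/5)·((4/5)²-3·4·(4/5)+3·4²)/(6·50000) = 244/1171875 rad
Load 4 — point force P=19 kN at a=3 m (b=L-a=1):
  θ_4 = -Px(2a-x)/(2EI)  [x≤a] = -19·(4/5)·(2·3-(4/5))/(2·50000) = -247/312500 rad
Superposition: θ = Σ θ_i = -56179/23437500 rad ≈ -0.002397 rad

θ(4/5) = -56179/23437500 rad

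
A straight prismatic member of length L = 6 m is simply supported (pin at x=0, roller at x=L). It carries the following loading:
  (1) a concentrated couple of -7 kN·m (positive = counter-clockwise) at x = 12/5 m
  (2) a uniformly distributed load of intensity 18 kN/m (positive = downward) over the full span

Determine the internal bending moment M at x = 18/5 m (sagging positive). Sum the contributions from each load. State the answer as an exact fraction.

M(18/5) = 2014/25 kN·m

Load 1 — applied couple M₀=-7 kN·m at a=12/5 m (b=L-a=18/5):
  M_1 = M₀x/L - M₀  [x>a] = (-7)·(18/5)/6 - (-7) = 14/5 kN·m
Load 2 — uniform load w=18 kN/m over full span:
  M_2 = wx(L-x)/2 = 18·(18/5)·(6-(18/5))/2 = 1944/25 kN·m
Superposition: M = Σ M_i = 2014/25 kN·m ≈ 80.560000 kN·m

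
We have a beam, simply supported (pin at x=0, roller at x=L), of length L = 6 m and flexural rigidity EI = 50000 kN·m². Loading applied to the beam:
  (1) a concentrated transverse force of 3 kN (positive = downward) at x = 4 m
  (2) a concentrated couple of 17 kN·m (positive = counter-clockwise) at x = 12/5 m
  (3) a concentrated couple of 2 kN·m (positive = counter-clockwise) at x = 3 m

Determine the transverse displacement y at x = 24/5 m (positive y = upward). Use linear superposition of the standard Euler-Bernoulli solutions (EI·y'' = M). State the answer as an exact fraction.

y(24/5) = 359/6250000 m

Load 1 — point force P=3 kN at a=4 m (b=L-a=2):
  y_1 = -Pa(L-x)(2Lx-a²-x²)/(6LEI)  [x>a] = -3·4·(6-(24/5))·(2·6·(24/5)-4²-(24/5)²)/(6·6·50000) = -58/390625 m
Load 2 — applied couple M₀=17 kN·m at a=12/5 m (b=L-a=18/5):
  y_2 = (M₀x³/(6L)-M₀(x-a)²/2+C₁x)/EI  [x>a] with C₁=M₀(3b²-L²)/(6L)=34/25 = (17·(24/5)³/(6·6)-17·((24/5)-(12/5))²/2+(34/25)·(24/5))/50000 = 153/781250 m
Load 3 — applied couple M₀=2 kN·m at a=3 m (b=L-a=3):
  y_3 = (M₀x³/(6L)-M₀(x-a)²/2+C₁x)/EI  [x>a] with C₁=M₀(3b²-L²)/(6L)=-1/2 = (2·(24/5)³/(6·6)-2·((24/5)-3)²/2+(-1/2)·(24/5))/50000 = 63/6250000 m
Superposition: y = Σ y_i = 359/6250000 m ≈ 0.000057 m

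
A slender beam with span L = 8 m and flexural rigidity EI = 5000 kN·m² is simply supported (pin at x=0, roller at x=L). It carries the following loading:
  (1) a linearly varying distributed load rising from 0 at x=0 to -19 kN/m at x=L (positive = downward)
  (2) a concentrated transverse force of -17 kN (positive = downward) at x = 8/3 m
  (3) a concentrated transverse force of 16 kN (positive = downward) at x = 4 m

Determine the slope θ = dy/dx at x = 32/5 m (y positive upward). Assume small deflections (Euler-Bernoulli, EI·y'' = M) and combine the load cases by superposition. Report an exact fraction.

Load 1 — triangular load w₀=-19 kN/m (0→w₀ over full span):
  θ_1 = -w₀(7L⁴-30L²x²+15x⁴)/(360LEI) = -(-19)·(7·8⁴-30·8²·(32/5)²+15·(32/5)⁴)/(360·8·5000) = -115064/3515625 rad
Load 2 — point force P=-17 kN at a=8/3 m (b=L-a=16/3):
  θ_2 = -Pa(2L²-6Lx+3x²+a²)/(6LEI)  [x>a] = -(-17)·(8/3)·(2·8²-6·8·(32/5)+3·(32/5)²+(8/3)²)/(6·8·5000) = -11764/1265625 rad
Load 3 — point force P=16 kN at a=4 m (b=L-a=4):
  θ_3 = -Pa(2L²-6Lx+3x²+a²)/(6LEI)  [x>a] = -16·4·(2·8²-6·8·(32/5)+3·(32/5)²+4²)/(6·8·5000) = 168/15625 rad
Superposition: θ = Σ θ_i = -989476/31640625 rad ≈ -0.031272 rad

θ(32/5) = -989476/31640625 rad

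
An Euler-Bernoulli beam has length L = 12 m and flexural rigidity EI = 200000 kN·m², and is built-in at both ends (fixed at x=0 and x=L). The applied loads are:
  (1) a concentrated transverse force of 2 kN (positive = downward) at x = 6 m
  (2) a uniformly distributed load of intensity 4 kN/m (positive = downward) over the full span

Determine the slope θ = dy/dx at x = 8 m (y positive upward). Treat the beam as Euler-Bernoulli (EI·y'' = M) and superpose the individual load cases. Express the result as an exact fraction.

θ(8) = 7/30000 rad

Load 1 — point force P=2 kN at a=6 m (b=L-a=6):
  θ_1 = Pa²(L-x)(2bL-(3b+a)(L-x))/(2L³EI)  [x>a] = 2·6²·(12-8)·(2·6·12-(3·6+6)·(12-8))/(2·12³·200000) = 1/50000 rad
Load 2 — uniform load w=4 kN/m over full span:
  θ_2 = -wx(L-x)(L-2x)/(12EI) = -4·8·(12-8)·(12-2·8)/(12·200000) = 2/9375 rad
Superposition: θ = Σ θ_i = 7/30000 rad ≈ 0.000233 rad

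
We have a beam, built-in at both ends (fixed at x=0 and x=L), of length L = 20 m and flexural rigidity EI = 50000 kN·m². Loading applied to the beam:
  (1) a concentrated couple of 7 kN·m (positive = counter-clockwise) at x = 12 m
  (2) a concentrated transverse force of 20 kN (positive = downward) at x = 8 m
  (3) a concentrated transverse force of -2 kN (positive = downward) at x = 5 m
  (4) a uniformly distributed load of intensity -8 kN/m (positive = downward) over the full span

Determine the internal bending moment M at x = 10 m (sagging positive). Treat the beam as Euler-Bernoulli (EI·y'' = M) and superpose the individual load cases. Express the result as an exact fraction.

Load 1 — applied couple M₀=7 kN·m at a=12 m (b=L-a=8):
  M_1 = R_Ax - M_A  [x≤a] with R_A=63/125, M_A=56/25 = (63/125)·10 - (56/25) = 14/5 kN·m
Load 2 — point force P=20 kN at a=8 m (b=L-a=12):
  M_2 = Pa²(a+3b)(L-x)/L³ - Pa²b/L²  [x>a] = 20·8²·(8+3·12)·(20-10)/20³ - 20·8²·12/20² = 32 kN·m
Load 3 — point force P=-2 kN at a=5 m (b=L-a=15):
  M_3 = Pa²(a+3b)(L-x)/L³ - Pa²b/L²  [x>a] = (-2)·5²·(5+3·15)·(20-10)/20³ - (-2)·5²·15/20² = -5/4 kN·m
Load 4 — uniform load w=-8 kN/m over full span:
  M_4 = wLx/2 - wL²/12 - wx²/2 = (-8)·20·10/2 - (-8)·20²/12 - (-8)·10²/2 = -400/3 kN·m
Superposition: M = Σ M_i = -5987/60 kN·m ≈ -99.783333 kN·m

M(10) = -5987/60 kN·m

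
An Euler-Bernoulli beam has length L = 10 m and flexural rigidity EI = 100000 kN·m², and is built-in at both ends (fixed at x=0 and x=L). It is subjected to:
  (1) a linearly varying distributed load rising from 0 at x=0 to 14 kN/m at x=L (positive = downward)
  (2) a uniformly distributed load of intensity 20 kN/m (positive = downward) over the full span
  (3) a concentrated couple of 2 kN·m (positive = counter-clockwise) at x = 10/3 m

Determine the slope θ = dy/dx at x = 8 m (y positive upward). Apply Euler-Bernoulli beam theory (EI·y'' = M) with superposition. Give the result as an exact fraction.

Load 1 — triangular load w₀=14 kN/m (0→w₀ over full span):
  θ_1 = -w₀(2x(L-x)(L-2x)(x+2L)+x²(L-x)²)/(120LEI) = -14·(2·8·(10-8)·(10-2·8)·(8+2·10)+8²·(10-8)²)/(120·10·100000) = 28/46875 rad
Load 2 — uniform load w=20 kN/m over full span:
  θ_2 = -wx(L-x)(L-2x)/(12EI) = -20·8·(10-8)·(10-2·8)/(12·100000) = 1/625 rad
Load 3 — applied couple M₀=2 kN·m at a=10/3 m (b=L-a=20/3):
  θ_3 = (R_Ax²/2 - M_Ax - M₀(x-a))/EI  [x>a] with R_A=4/15, M_A=0 = ((4/15)·8²/2 - 0·8 - 2·(8-(10/3)))/100000 = -1/125000 rad
Superposition: θ = Σ θ_i = 821/375000 rad ≈ 0.002189 rad

θ(8) = 821/375000 rad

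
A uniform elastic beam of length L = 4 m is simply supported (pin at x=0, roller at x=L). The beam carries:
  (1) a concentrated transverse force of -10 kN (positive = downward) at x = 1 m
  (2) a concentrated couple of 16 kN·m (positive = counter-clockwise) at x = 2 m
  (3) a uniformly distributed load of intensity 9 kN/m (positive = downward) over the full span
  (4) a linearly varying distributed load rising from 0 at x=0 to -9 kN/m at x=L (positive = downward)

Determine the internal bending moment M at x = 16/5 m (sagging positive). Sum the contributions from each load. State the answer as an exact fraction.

Load 1 — point force P=-10 kN at a=1 m (b=L-a=3):
  M_1 = Pa(L-x)/L  [x>a] = (-10)·1·(4-(16/5))/4 = -2 kN·m
Load 2 — applied couple M₀=16 kN·m at a=2 m (b=L-a=2):
  M_2 = M₀x/L - M₀  [x>a] = 16·(16/5)/4 - 16 = -16/5 kN·m
Load 3 — uniform load w=9 kN/m over full span:
  M_3 = wx(L-x)/2 = 9·(16/5)·(4-(16/5))/2 = 288/25 kN·m
Load 4 — triangular load w₀=-9 kN/m (0→w₀ over full span):
  M_4 = w₀Lx/6 - w₀x³/(6L) = (-9)·4·(16/5)/6 - (-9)·(16/5)³/(6·4) = -864/125 kN·m
Superposition: M = Σ M_i = -74/125 kN·m ≈ -0.592000 kN·m

M(16/5) = -74/125 kN·m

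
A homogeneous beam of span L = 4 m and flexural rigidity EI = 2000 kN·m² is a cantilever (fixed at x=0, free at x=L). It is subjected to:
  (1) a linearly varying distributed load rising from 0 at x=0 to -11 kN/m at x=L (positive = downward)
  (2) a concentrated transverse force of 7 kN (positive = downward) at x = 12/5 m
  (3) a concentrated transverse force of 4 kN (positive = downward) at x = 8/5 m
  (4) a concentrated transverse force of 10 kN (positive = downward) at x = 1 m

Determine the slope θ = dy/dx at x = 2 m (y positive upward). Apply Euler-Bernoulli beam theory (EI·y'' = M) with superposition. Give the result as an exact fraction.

Load 1 — triangular load w₀=-11 kN/m (0→w₀ over full span):
  θ_1 = (w₀Lx²/4-w₀L²x/3-w₀x⁴/(24L))/EI = ((-11)·4·2²/4-(-11)·4²·2/3-(-11)·2⁴/(24·4))/2000 = 451/12000 rad
Load 2 — point force P=7 kN at a=12/5 m (b=L-a=8/5):
  θ_2 = -Px(2a-x)/(2EI)  [x≤a] = -7·2·(2·(12/5)-2)/(2·2000) = -49/5000 rad
Load 3 — point force P=4 kN at a=8/5 m (b=L-a=12/5):
  θ_3 = -Pa²/(2EI)  [x>a] = -4·(8/5)²/(2·2000) = -8/3125 rad
Load 4 — point force P=10 kN at a=1 m (b=L-a=3):
  θ_4 = -Pa²/(2EI)  [x>a] = -10·1²/(2·2000) = -1/400 rad
Superposition: θ = Σ θ_i = 6817/300000 rad ≈ 0.022723 rad

θ(2) = 6817/300000 rad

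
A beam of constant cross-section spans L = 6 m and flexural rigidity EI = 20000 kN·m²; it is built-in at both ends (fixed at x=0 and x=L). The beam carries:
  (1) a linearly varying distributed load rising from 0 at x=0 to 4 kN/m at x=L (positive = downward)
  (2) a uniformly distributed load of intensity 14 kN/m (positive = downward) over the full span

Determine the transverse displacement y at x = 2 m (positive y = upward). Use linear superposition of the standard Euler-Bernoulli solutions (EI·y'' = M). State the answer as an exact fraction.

Load 1 — triangular load w₀=4 kN/m (0→w₀ over full span):
  y_1 = -w₀x²(L-x)²(x+2L)/(120LEI) = -4·2²·(6-2)²·(2+2·6)/(120·6·20000) = -7/28125 m
Load 2 — uniform load w=14 kN/m over full span:
  y_2 = -wx²(L-x)²/(24EI) = -14·2²·(6-2)²/(24·20000) = -7/3750 m
Superposition: y = Σ y_i = -119/56250 m ≈ -0.002116 m

y(2) = -119/56250 m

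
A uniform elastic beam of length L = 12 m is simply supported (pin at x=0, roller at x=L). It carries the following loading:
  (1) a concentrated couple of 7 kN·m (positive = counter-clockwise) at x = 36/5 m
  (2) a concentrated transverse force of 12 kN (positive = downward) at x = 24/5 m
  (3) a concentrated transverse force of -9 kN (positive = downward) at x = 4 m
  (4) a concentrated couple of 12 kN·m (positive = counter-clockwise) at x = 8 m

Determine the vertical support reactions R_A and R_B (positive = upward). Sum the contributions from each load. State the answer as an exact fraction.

Load 1 — applied couple M₀=7 kN·m at a=36/5 m (b=L-a=24/5):
  R_A = M₀/L = 7/12 kN
  R_B = -M₀/L = -7/12 kN
Load 2 — point force P=12 kN at a=24/5 m (b=L-a=36/5):
  R_A = Pb/L = 12·(36/5)/12 = 36/5 kN
  R_B = Pa/L = 12·(24/5)/12 = 24/5 kN
Load 3 — point force P=-9 kN at a=4 m (b=L-a=8):
  R_A = Pb/L = (-9)·8/12 = -6 kN
  R_B = Pa/L = (-9)·4/12 = -3 kN
Load 4 — applied couple M₀=12 kN·m at a=8 m (b=L-a=4):
  R_A = M₀/L = 12/12 = 1 kN
  R_B = -M₀/L = -12/12 = -1 kN
Superposition: R_A = 167/60 kN, R_B = 13/60 kN

R_A = 167/60 kN, R_B = 13/60 kN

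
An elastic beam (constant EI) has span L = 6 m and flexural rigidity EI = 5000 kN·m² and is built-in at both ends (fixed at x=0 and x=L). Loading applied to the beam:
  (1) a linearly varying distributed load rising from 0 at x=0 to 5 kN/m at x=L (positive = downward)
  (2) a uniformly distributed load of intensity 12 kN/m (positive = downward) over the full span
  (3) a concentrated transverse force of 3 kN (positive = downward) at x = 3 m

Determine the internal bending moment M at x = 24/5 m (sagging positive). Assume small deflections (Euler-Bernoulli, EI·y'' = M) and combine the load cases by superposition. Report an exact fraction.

M(24/5) = -33/20 kN·m

Load 1 — triangular load w₀=5 kN/m (0→w₀ over full span):
  M_1 = 3w₀Lx/20 - w₀L²/30 - w₀x³/(6L) = 3·5·6·(24/5)/20 - 5·6²/30 - 5·(24/5)³/(6·6) = 6/25 kN·m
Load 2 — uniform load w=12 kN/m over full span:
  M_2 = wLx/2 - wL²/12 - wx²/2 = 12·6·(24/5)/2 - 12·6²/12 - 12·(24/5)²/2 = -36/25 kN·m
Load 3 — point force P=3 kN at a=3 m (b=L-a=3):
  M_3 = Pa²(a+3b)(L-x)/L³ - Pa²b/L²  [x>a] = 3·3²·(3+3·3)·(6-(24/5))/6³ - 3·3²·3/6² = -9/20 kN·m
Superposition: M = Σ M_i = -33/20 kN·m ≈ -1.650000 kN·m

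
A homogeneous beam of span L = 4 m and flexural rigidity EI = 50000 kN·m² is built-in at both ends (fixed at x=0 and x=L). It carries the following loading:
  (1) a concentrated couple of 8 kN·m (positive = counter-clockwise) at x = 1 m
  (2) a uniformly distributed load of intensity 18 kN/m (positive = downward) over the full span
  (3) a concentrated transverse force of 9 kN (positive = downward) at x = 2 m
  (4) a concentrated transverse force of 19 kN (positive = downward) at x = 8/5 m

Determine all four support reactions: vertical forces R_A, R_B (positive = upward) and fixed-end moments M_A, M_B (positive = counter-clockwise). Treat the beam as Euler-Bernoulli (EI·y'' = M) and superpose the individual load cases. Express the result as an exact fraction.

R_A = 27531/500 kN, M_A = 4743/125 kN·m, R_B = 22469/500 kN, M_B = -4162/125 kN·m

Load 1 — applied couple M₀=8 kN·m at a=1 m (b=L-a=3):
  R_A = 6M₀ab/L³ = 6·8·1·3/4³ = 9/4 kN
  M_A = M₀b(2a-b)/L² = 8·3·(2·1-3)/4² = -3/2 kN·m
  R_B = -6M₀ab/L³ = -6·8·1·3/4³ = -9/4 kN
  M_B = M₀a(2b-a)/L² = 8·1·(2·3-1)/4² = 5/2 kN·m
Load 2 — uniform load w=18 kN/m over full span:
  R_A = wL/2 = 18·4/2 = 36 kN
  M_A = wL²/12 = 18·4²/12 = 24 kN·m
  R_B = wL/2 = 18·4/2 = 36 kN
  M_B = -wL²/12 = -18·4²/12 = -24 kN·m
Load 3 — point force P=9 kN at a=2 m (b=L-a=2):
  R_A = Pb²(3a+b)/L³ = 9·2²·(3·2+2)/4³ = 9/2 kN
  M_A = Pab²/L² = 9·2·2²/4² = 9/2 kN·m
  R_B = Pa²(a+3b)/L³ = 9·2²·(2+3·2)/4³ = 9/2 kN
  M_B = -Pa²b/L² = -9·2²·2/4² = -9/2 kN·m
Load 4 — point force P=19 kN at a=8/5 m (b=L-a=12/5):
  R_A = Pb²(3a+b)/L³ = 19·(12/5)²·(3·(8/5)+(12/5))/4³ = 1539/125 kN
  M_A = Pab²/L² = 19·(8/5)·(12/5)²/4² = 1368/125 kN·m
  R_B = Pa²(a+3b)/L³ = 19·(8/5)²·((8/5)+3·(12/5))/4³ = 836/125 kN
  M_B = -Pa²b/L² = -19·(8/5)²·(12/5)/4² = -912/125 kN·m
Superposition: R_A = 27531/500 kN, M_A = 4743/125 kN·m, R_B = 22469/500 kN, M_B = -4162/125 kN·m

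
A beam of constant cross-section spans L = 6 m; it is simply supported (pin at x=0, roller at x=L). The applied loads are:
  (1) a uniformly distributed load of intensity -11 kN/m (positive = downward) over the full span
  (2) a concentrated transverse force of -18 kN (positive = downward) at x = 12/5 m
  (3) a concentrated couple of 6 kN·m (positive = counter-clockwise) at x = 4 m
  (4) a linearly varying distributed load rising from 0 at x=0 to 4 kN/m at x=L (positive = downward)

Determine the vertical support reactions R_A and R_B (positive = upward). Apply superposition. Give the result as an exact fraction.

R_A = -194/5 kN, R_B = -166/5 kN

Load 1 — uniform load w=-11 kN/m over full span:
  R_A = wL/2 = (-11)·6/2 = -33 kN
  R_B = wL/2 = (-11)·6/2 = -33 kN
Load 2 — point force P=-18 kN at a=12/5 m (b=L-a=18/5):
  R_A = Pb/L = (-18)·(18/5)/6 = -54/5 kN
  R_B = Pa/L = (-18)·(12/5)/6 = -36/5 kN
Load 3 — applied couple M₀=6 kN·m at a=4 m (b=L-a=2):
  R_A = M₀/L = 6/6 = 1 kN
  R_B = -M₀/L = -6/6 = -1 kN
Load 4 — triangular load w₀=4 kN/m (0→w₀ over full span):
  R_A = w₀L/6 = 4·6/6 = 4 kN
  R_B = w₀L/3 = 4·6/3 = 8 kN
Superposition: R_A = -194/5 kN, R_B = -166/5 kN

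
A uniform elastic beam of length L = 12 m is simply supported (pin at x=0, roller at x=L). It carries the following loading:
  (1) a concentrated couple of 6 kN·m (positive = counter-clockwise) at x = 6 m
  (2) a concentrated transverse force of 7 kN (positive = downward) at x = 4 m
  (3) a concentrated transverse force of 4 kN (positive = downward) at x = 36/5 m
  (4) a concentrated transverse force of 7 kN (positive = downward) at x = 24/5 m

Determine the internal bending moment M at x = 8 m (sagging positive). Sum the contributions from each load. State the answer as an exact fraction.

Load 1 — applied couple M₀=6 kN·m at a=6 m (b=L-a=6):
  M_1 = M₀x/L - M₀  [x>a] = 6·8/12 - 6 = -2 kN·m
Load 2 — point force P=7 kN at a=4 m (b=L-a=8):
  M_2 = Pa(L-x)/L  [x>a] = 7·4·(12-8)/12 = 28/3 kN·m
Load 3 — point force P=4 kN at a=36/5 m (b=L-a=24/5):
  M_3 = Pa(L-x)/L  [x>a] = 4·(36/5)·(12-8)/12 = 48/5 kN·m
Load 4 — point force P=7 kN at a=24/5 m (b=L-a=36/5):
  M_4 = Pa(L-x)/L  [x>a] = 7·(24/5)·(12-8)/12 = 56/5 kN·m
Superposition: M = Σ M_i = 422/15 kN·m ≈ 28.133333 kN·m

M(8) = 422/15 kN·m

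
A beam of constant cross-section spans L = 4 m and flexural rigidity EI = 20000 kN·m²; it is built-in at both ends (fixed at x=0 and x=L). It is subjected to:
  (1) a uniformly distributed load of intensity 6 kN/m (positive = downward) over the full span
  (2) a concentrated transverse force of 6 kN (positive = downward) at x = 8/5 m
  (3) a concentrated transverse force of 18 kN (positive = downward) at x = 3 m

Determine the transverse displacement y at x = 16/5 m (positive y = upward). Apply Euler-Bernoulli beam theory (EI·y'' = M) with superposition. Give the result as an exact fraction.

y(16/5) = -64679/312500000 m

Load 1 — uniform load w=6 kN/m over full span:
  y_1 = -wx²(L-x)²/(24EI) = -6·(16/5)²·(4-(16/5))²/(24·20000) = -32/390625 m
Load 2 — point force P=6 kN at a=8/5 m (b=L-a=12/5):
  y_2 = -Pa²(L-x)²(3bL-(3b+a)(L-x))/(6L³EI)  [x>a] = -6·(8/5)²·(4-(16/5))²·(3·(12/5)·4-(3·(12/5)+(8/5))·(4-(16/5)))/(6·4³·20000) = -272/9765625 m
Load 3 — point force P=18 kN at a=3 m (b=L-a=1):
  y_3 = -Pa²(L-x)²(3bL-(3b+a)(L-x))/(6L³EI)  [x>a] = -18·3²·(4-(16/5))²·(3·1·4-(3·1+3)·(4-(16/5)))/(6·4³·20000) = -243/2500000 m
Superposition: y = Σ y_i = -64679/312500000 m ≈ -0.000207 m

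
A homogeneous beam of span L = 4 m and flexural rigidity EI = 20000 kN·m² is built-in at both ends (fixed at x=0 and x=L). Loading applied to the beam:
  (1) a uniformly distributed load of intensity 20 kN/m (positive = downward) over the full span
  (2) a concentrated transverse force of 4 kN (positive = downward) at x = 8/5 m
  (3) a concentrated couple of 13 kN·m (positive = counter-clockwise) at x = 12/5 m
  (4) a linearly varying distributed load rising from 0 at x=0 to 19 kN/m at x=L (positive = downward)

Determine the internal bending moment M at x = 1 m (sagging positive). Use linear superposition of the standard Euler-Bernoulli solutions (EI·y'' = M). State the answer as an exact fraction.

Load 1 — uniform load w=20 kN/m over full span:
  M_1 = wLx/2 - wL²/12 - wx²/2 = 20·4·1/2 - 20·4²/12 - 20·1²/2 = 10/3 kN·m
Load 2 — point force P=4 kN at a=8/5 m (b=L-a=12/5):
  M_2 = Pb²(3a+b)x/L³ - Pab²/L²  [x≤a] = 4·(12/5)²·(3·(8/5)+(12/5))·1/4³ - 4·(8/5)·(12/5)²/4² = 36/125 kN·m
Load 3 — applied couple M₀=13 kN·m at a=12/5 m (b=L-a=8/5):
  M_3 = R_Ax - M_A  [x≤a] with R_A=117/25, M_A=104/25 = (117/25)·1 - (104/25) = 13/25 kN·m
Load 4 — triangular load w₀=19 kN/m (0→w₀ over full span):
  M_4 = 3w₀Lx/20 - w₀L²/30 - w₀x³/(6L) = 3·19·4·1/20 - 19·4²/30 - 19·1³/(6·4) = 19/40 kN·m
Superposition: M = Σ M_i = 13849/3000 kN·m ≈ 4.616333 kN·m

M(1) = 13849/3000 kN·m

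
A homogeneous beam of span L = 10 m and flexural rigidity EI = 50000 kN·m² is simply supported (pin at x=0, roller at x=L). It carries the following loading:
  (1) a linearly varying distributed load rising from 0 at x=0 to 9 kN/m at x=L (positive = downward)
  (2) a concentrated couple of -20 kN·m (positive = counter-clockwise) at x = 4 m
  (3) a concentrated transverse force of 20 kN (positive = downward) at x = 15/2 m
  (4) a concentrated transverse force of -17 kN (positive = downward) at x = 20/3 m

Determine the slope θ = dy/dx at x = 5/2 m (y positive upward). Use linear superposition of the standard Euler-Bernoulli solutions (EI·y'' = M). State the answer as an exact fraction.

Load 1 — triangular load w₀=9 kN/m (0→w₀ over full span):
  θ_1 = -w₀(7L⁴-30L²x²+15x⁴)/(360LEI) = -9·(7·10⁴-30·10²·(5/2)²+15·(5/2)⁴)/(360·10·50000) = -1327/512000 rad
Load 2 — applied couple M₀=-20 kN·m at a=4 m (b=L-a=6):
  θ_2 = (M₀x²/(2L)+C₁)/EI  [x≤a] with C₁=M₀(3b²-L²)/(6L)=-8/3 = ((-20)·(5/2)²/(2·10)+(-8/3))/50000 = -107/600000 rad
Load 3 — point force P=20 kN at a=15/2 m (b=L-a=5/2):
  θ_3 = -Pb(L²-b²-3x²)/(6LEI)  [x≤a] = -20·(5/2)·(10²-(5/2)²-3·(5/2)²)/(6·10·50000) = -1/800 rad
Load 4 — point force P=-17 kN at a=20/3 m (b=L-a=10/3):
  θ_4 = -Pb(L²-b²-3x²)/(6LEI)  [x≤a] = -(-17)·(10/3)·(10²-(10/3)²-3·(5/2)²)/(6·10·50000) = 1717/1296000 rad
Superposition: θ = Σ θ_i = -2794471/1036800000 rad ≈ -0.002695 rad

θ(5/2) = -2794471/1036800000 rad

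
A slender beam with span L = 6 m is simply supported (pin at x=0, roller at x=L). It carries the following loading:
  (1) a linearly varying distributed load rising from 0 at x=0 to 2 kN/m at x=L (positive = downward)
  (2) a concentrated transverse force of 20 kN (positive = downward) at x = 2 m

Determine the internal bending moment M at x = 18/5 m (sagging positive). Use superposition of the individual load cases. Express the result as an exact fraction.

M(18/5) = 2576/125 kN·m

Load 1 — triangular load w₀=2 kN/m (0→w₀ over full span):
  M_1 = w₀Lx/6 - w₀x³/(6L) = 2·6·(18/5)/6 - 2·(18/5)³/(6·6) = 576/125 kN·m
Load 2 — point force P=20 kN at a=2 m (b=L-a=4):
  M_2 = Pa(L-x)/L  [x>a] = 20·2·(6-(18/5))/6 = 16 kN·m
Superposition: M = Σ M_i = 2576/125 kN·m ≈ 20.608000 kN·m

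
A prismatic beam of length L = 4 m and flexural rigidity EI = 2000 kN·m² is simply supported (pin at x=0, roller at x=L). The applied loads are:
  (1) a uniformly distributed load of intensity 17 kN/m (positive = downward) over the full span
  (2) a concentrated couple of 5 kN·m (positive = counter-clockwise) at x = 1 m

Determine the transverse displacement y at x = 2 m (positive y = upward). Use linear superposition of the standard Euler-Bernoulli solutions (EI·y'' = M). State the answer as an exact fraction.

y(2) = -127/4800 m

Load 1 — uniform load w=17 kN/m over full span:
  y_1 = -wx(L³-2Lx²+x³)/(24EI) = -17·2·(4³-2·4·2²+2³)/(24·2000) = -17/600 m
Load 2 — applied couple M₀=5 kN·m at a=1 m (b=L-a=3):
  y_2 = (M₀x³/(6L)-M₀(x-a)²/2+C₁x)/EI  [x>a] with C₁=M₀(3b²-L²)/(6L)=55/24 = (5·2³/(6·4)-5·(2-1)²/2+(55/24)·2)/2000 = 3/1600 m
Superposition: y = Σ y_i = -127/4800 m ≈ -0.026458 m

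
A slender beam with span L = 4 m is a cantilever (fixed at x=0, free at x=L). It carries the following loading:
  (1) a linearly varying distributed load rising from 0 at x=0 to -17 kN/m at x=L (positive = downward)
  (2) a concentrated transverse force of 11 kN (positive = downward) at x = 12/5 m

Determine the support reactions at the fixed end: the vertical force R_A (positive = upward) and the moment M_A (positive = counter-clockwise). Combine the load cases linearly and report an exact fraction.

Load 1 — triangular load w₀=-17 kN/m (0→w₀ over full span):
  R_A = w₀L/2 = (-17)·4/2 = -34 kN
  M_A = w₀L²/3 = (-17)·4²/3 = -272/3 kN·m
Load 2 — point force P=11 kN at a=12/5 m (b=L-a=8/5):
  R_A = P = 11 kN
  M_A = Pa = 11·(12/5) = 132/5 kN·m
Superposition: R_A = -23 kN, M_A = -964/15 kN·m

R_A = -23 kN, M_A = -964/15 kN·m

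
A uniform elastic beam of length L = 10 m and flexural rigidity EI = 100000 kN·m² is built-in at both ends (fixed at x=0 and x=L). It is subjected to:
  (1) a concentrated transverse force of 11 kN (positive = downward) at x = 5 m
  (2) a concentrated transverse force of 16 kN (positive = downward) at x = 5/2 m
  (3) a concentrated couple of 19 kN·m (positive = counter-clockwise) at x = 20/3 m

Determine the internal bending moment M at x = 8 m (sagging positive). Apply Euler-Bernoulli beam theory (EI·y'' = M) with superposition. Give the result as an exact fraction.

M(8) = -619/60 kN·m

Load 1 — point force P=11 kN at a=5 m (b=L-a=5):
  M_1 = Pa²(a+3b)(L-x)/L³ - Pa²b/L²  [x>a] = 11·5²·(5+3·5)·(10-8)/10³ - 11·5²·5/10² = -11/4 kN·m
Load 2 — point force P=16 kN at a=5/2 m (b=L-a=15/2):
  M_2 = Pa²(a+3b)(L-x)/L³ - Pa²b/L²  [x>a] = 16·(5/2)²·((5/2)+3·(15/2))·(10-8)/10³ - 16·(5/2)²·(15/2)/10² = -5/2 kN·m
Load 3 — applied couple M₀=19 kN·m at a=20/3 m (b=L-a=10/3):
  M_3 = R_Ax - M_A - M₀  [x>a] with R_A=38/15, M_A=19/3 = (38/15)·8 - (19/3) - 19 = -76/15 kN·m
Superposition: M = Σ M_i = -619/60 kN·m ≈ -10.316667 kN·m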